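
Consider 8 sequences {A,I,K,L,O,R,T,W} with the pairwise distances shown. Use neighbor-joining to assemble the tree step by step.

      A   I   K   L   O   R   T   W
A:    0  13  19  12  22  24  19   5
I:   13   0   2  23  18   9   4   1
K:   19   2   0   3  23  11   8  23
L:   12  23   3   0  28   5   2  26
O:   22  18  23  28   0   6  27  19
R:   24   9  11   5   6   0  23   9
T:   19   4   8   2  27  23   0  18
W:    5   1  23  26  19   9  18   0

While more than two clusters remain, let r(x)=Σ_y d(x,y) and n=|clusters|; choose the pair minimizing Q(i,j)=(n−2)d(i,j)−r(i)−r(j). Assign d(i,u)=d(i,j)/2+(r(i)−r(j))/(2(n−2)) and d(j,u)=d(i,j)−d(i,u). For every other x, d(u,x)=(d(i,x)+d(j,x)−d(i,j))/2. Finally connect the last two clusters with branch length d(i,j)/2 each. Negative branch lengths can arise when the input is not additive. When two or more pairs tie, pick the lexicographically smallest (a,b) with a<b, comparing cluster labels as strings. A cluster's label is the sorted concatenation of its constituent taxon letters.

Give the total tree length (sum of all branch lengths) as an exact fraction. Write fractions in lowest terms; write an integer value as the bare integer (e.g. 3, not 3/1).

step 1: merge (O,R) at d=6, Q=-194; branch lengths O→23/3, R→-5/3; new cluster OR
  updated: d(A,OR)=20, d(I,OR)=21/2, d(K,OR)=14, d(L,OR)=27/2, d(OR,T)=22, d(OR,W)=11
step 2: merge (A,W) at d=5, Q=-147; branch lengths A→29/10, W→21/10; new cluster AW
  updated: d(AW,I)=9/2, d(AW,K)=37/2, d(AW,L)=33/2, d(AW,OR)=13, d(AW,T)=16
step 3: merge (L,T) at d=2, Q=-102; branch lengths L→7/4, T→1/4; new cluster LT
  updated: d(AW,LT)=61/4, d(I,LT)=25/2, d(K,LT)=9/2, d(LT,OR)=67/4
step 4: merge (K,LT) at d=9/2, Q=-149/2; branch lengths K→7/12, LT→47/12; new cluster KLT
  updated: d(AW,KLT)=117/8, d(I,KLT)=5, d(KLT,OR)=105/8
step 5: merge (AW,I) at d=9/2, Q=-345/8; branch lengths AW→169/32, I→-25/32; new cluster AIW
  updated: d(AIW,KLT)=121/16, d(AIW,OR)=19/2
step 6: merge (AIW,KLT) at d=121/16, Q=-483/16; branch lengths AIW→63/32, KLT→179/32; new cluster AIKLTW
  updated: d(AIKLTW,OR)=241/32
step 7: merge (AIKLTW,OR) at d=241/32; branch lengths AIKLTW→241/64, OR→241/64; new cluster AIKLORTW
final tree: ((((A:29/10,W:21/10):169/32,I:-25/32):63/32,(K:7/12,(L:7/4,T:1/4):47/12):179/32):241/64,(O:23/3,R:-5/3):241/64)
total length: 1187/32

1187/32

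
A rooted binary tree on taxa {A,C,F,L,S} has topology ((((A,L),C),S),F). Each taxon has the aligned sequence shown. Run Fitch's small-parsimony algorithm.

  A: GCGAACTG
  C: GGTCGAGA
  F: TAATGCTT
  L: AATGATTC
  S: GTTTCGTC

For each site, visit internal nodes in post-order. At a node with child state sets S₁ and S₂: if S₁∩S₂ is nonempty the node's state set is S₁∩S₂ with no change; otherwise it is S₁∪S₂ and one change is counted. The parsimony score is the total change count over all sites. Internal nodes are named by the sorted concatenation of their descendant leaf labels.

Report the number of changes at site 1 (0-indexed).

site 0, node AL: A={G} ∪ L={A} → {A,G} (+1)
site 0, node ACL: AL={A,G} ∩ C={G} → {G} (+0)
site 0, node ACLS: ACL={G} ∩ S={G} → {G} (+0)
site 0, node ACFLS: ACLS={G} ∪ F={T} → {G,T} (+1)
site 1, node AL: A={C} ∪ L={A} → {A,C} (+1)
site 1, node ACL: AL={A,C} ∪ C={G} → {A,C,G} (+1)
site 1, node ACLS: ACL={A,C,G} ∪ S={T} → {A,C,G,T} (+1)
site 1, node ACFLS: ACLS={A,C,G,T} ∩ F={A} → {A} (+0)
site 2, node AL: A={G} ∪ L={T} → {G,T} (+1)
site 2, node ACL: AL={G,T} ∩ C={T} → {T} (+0)
site 2, node ACLS: ACL={T} ∩ S={T} → {T} (+0)
site 2, node ACFLS: ACLS={T} ∪ F={A} → {A,T} (+1)
site 3, node AL: A={A} ∪ L={G} → {A,G} (+1)
site 3, node ACL: AL={A,G} ∪ C={C} → {A,C,G} (+1)
site 3, node ACLS: ACL={A,C,G} ∪ S={T} → {A,C,G,T} (+1)
site 3, node ACFLS: ACLS={A,C,G,T} ∩ F={T} → {T} (+0)
site 4, node AL: A={A} ∩ L={A} → {A} (+0)
site 4, node ACL: AL={A} ∪ C={G} → {A,G} (+1)
site 4, node ACLS: ACL={A,G} ∪ S={C} → {A,C,G} (+1)
site 4, node ACFLS: ACLS={A,C,G} ∩ F={G} → {G} (+0)
site 5, node AL: A={C} ∪ L={T} → {C,T} (+1)
site 5, node ACL: AL={C,T} ∪ C={A} → {A,C,T} (+1)
site 5, node ACLS: ACL={A,C,T} ∪ S={G} → {A,C,G,T} (+1)
site 5, node ACFLS: ACLS={A,C,G,T} ∩ F={C} → {C} (+0)
site 6, node AL: A={T} ∩ L={T} → {T} (+0)
site 6, node ACL: AL={T} ∪ C={G} → {G,T} (+1)
site 6, node ACLS: ACL={G,T} ∩ S={T} → {T} (+0)
site 6, node ACFLS: ACLS={T} ∩ F={T} → {T} (+0)
site 7, node AL: A={G} ∪ L={C} → {C,G} (+1)
site 7, node ACL: AL={C,G} ∪ C={A} → {A,C,G} (+1)
site 7, node ACLS: ACL={A,C,G} ∩ S={C} → {C} (+0)
site 7, node ACFLS: ACLS={C} ∪ F={T} → {C,T} (+1)
per-site changes: [2, 3, 2, 3, 2, 3, 1, 3]; total = 19

3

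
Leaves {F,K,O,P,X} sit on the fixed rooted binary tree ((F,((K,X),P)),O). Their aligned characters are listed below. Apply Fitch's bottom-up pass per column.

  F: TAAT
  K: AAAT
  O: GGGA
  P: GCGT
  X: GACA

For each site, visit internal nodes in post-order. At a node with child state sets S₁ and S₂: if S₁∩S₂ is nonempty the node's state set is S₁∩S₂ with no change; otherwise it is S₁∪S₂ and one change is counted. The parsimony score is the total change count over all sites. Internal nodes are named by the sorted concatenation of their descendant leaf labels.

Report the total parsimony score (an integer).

9

site 0, node KX: K={A} ∪ X={G} → {A,G} (+1)
site 0, node KPX: KX={A,G} ∩ P={G} → {G} (+0)
site 0, node FKPX: F={T} ∪ KPX={G} → {G,T} (+1)
site 0, node FKOPX: FKPX={G,T} ∩ O={G} → {G} (+0)
site 1, node KX: K={A} ∩ X={A} → {A} (+0)
site 1, node KPX: KX={A} ∪ P={C} → {A,C} (+1)
site 1, node FKPX: F={A} ∩ KPX={A,C} → {A} (+0)
site 1, node FKOPX: FKPX={A} ∪ O={G} → {A,G} (+1)
site 2, node KX: K={A} ∪ X={C} → {A,C} (+1)
site 2, node KPX: KX={A,C} ∪ P={G} → {A,C,G} (+1)
site 2, node FKPX: F={A} ∩ KPX={A,C,G} → {A} (+0)
site 2, node FKOPX: FKPX={A} ∪ O={G} → {A,G} (+1)
site 3, node KX: K={T} ∪ X={A} → {A,T} (+1)
site 3, node KPX: KX={A,T} ∩ P={T} → {T} (+0)
site 3, node FKPX: F={T} ∩ KPX={T} → {T} (+0)
site 3, node FKOPX: FKPX={T} ∪ O={A} → {A,T} (+1)
per-site changes: [2, 2, 3, 2]; total = 9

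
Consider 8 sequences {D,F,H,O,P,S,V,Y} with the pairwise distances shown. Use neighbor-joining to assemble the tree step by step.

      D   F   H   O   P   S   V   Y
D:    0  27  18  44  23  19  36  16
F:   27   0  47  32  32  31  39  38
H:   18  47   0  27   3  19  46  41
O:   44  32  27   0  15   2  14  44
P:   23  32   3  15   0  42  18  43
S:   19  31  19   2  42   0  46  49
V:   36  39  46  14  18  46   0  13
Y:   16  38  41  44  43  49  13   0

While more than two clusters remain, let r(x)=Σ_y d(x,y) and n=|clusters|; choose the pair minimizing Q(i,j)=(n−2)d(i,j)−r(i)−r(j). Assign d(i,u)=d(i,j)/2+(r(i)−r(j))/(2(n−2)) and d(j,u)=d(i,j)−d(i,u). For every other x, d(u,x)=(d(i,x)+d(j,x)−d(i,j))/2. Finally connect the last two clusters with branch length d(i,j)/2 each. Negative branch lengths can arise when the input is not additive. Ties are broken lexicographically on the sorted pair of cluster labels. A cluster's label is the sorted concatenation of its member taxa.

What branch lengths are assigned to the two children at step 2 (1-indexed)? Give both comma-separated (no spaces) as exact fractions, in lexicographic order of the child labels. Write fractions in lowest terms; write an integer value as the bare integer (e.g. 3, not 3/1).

1. join V+Y (d=13, Q=-378) ⇒ VY; edges |V|=23/6, |Y|=55/6
  updated: d(D,VY)=39/2, d(F,VY)=32, d(H,VY)=37, d(O,VY)=45/2, d(P,VY)=24, d(S,VY)=41
2. join O+S (d=2, Q=-573/2) ⇒ OS; edges |O|=-3/20, |S|=43/20
  updated: d(D,OS)=61/2, d(F,OS)=61/2, d(H,OS)=22, d(OS,P)=55/2, d(OS,VY)=123/4
3. join H+P (d=3, Q=-449/2) ⇒ HP; edges |H|=59/16, |P|=-11/16
  updated: d(D,HP)=19, d(F,HP)=38, d(HP,OS)=93/4, d(HP,VY)=29
4. join HP+OS (d=93/4, Q=-309/2) ⇒ HOPS; edges |HP|=32/3, |OS|=151/12
  updated: d(D,HOPS)=105/8, d(F,HOPS)=181/8, d(HOPS,VY)=73/4
5. join D+VY (d=39/2, Q=-723/8) ⇒ DVY; edges |D|=231/32, |VY|=393/32
  updated: d(DVY,F)=79/4, d(DVY,HOPS)=95/16
6. join DVY+F (d=79/4, Q=-773/16) ⇒ DFVY; edges |DVY|=49/32, |F|=583/32
  updated: d(DFVY,HOPS)=141/32
7. join DFVY+HOPS (d=141/32) ⇒ DFHOPSVY; edges |DFVY|=141/64, |HOPS|=141/64
final tree: (((D:231/32,(V:23/6,Y:55/6):393/32):49/32,F:583/32):141/64,((H:59/16,P:-11/16):32/3,(O:-3/20,S:43/20):151/12):141/64)
total length: 2717/32

-3/20,43/20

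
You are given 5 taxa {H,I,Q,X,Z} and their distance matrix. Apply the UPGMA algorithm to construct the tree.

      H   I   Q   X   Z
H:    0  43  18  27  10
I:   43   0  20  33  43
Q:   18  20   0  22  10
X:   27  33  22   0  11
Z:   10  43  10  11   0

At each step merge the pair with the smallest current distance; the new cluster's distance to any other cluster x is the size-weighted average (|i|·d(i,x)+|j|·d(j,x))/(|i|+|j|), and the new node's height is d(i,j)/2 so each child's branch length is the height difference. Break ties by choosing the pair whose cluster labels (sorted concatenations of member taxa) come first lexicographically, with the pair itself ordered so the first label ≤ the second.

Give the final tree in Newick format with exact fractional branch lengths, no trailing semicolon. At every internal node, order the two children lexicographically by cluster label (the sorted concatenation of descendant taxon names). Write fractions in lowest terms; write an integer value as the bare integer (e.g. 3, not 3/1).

1. join H+Z (d=10) ⇒ HZ; edges |H|=5, |Z|=5
  updated: d(HZ,I)=43, d(HZ,Q)=14, d(HZ,X)=19
2. join HZ+Q (d=14) ⇒ HQZ; edges |HZ|=2, |Q|=7
  updated: d(HQZ,I)=106/3, d(HQZ,X)=20
3. join HQZ+X (d=20) ⇒ HQXZ; edges |HQZ|=3, |X|=10
  updated: d(HQXZ,I)=139/4
4. join HQXZ+I (d=139/4) ⇒ HIQXZ; edges |HQXZ|=59/8, |I|=139/8
final tree: ((((H:5,Z:5):2,Q:7):3,X:10):59/8,I:139/8)
total length: 227/4

((((H:5,Z:5):2,Q:7):3,X:10):59/8,I:139/8)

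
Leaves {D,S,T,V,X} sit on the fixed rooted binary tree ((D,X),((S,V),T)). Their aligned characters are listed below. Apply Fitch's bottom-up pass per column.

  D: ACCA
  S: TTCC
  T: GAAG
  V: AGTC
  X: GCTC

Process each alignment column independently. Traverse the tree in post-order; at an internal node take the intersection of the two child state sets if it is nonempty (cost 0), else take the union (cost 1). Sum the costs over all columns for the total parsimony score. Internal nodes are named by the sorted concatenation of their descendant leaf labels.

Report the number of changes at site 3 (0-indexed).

2

DX@0: {A} ∪ {G} = {A,G} (union, +1)
SV@0: {T} ∪ {A} = {A,T} (union, +1)
STV@0: {A,T} ∪ {G} = {A,G,T} (union, +1)
DSTVX@0: {A,G} ∩ {A,G,T} = {A,G} (intersection, +0)
DX@1: {C} ∩ {C} = {C} (intersection, +0)
SV@1: {T} ∪ {G} = {G,T} (union, +1)
STV@1: {G,T} ∪ {A} = {A,G,T} (union, +1)
DSTVX@1: {C} ∪ {A,G,T} = {A,C,G,T} (union, +1)
DX@2: {C} ∪ {T} = {C,T} (union, +1)
SV@2: {C} ∪ {T} = {C,T} (union, +1)
STV@2: {C,T} ∪ {A} = {A,C,T} (union, +1)
DSTVX@2: {C,T} ∩ {A,C,T} = {C,T} (intersection, +0)
DX@3: {A} ∪ {C} = {A,C} (union, +1)
SV@3: {C} ∩ {C} = {C} (intersection, +0)
STV@3: {C} ∪ {G} = {C,G} (union, +1)
DSTVX@3: {A,C} ∩ {C,G} = {C} (intersection, +0)
per-site changes: [3, 3, 3, 2]; total = 11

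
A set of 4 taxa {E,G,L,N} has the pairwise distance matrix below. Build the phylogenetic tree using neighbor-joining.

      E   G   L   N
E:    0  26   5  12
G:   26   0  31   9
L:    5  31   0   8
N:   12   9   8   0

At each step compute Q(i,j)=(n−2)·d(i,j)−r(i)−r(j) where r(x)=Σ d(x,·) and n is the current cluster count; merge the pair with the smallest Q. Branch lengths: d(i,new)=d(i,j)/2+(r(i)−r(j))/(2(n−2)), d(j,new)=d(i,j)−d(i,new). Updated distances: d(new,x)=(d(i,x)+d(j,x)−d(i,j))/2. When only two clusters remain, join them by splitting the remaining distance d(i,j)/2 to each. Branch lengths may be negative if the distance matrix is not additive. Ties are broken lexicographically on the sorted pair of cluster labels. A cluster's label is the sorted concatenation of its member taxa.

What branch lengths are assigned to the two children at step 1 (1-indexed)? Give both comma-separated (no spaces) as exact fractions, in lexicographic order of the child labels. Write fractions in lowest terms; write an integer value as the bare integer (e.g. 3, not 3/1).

iteration 1: select E,L (d=5, Q=-77); attach at lengths (9/4, 11/4); label the merged cluster EL
  updated: d(EL,G)=26, d(EL,N)=15/2
iteration 2: select EL,G (d=26, Q=-85/2); attach at lengths (49/4, 55/4); label the merged cluster EGL
  updated: d(EGL,N)=-19/4
iteration 3: select EGL,N (d=-19/4); attach at lengths (-19/8, -19/8); label the merged cluster EGLN
final tree: (((E:9/4,L:11/4):49/4,G:55/4):-19/8,N:-19/8)
total length: 105/4

9/4,11/4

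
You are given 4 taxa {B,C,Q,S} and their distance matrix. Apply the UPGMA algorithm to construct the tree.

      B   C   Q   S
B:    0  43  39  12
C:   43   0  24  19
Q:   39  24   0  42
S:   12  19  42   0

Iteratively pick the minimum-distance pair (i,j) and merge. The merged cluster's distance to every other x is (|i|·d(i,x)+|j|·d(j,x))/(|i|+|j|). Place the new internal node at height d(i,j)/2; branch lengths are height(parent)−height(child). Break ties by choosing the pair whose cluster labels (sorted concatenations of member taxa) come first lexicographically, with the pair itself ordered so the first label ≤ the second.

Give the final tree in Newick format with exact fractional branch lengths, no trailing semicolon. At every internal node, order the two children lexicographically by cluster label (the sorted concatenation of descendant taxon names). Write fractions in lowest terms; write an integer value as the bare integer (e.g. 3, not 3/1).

step 1: merge (B,S) at d=12; branch lengths B→6, S→6; new cluster BS
  updated: d(BS,C)=31, d(BS,Q)=81/2
step 2: merge (C,Q) at d=24; branch lengths C→12, Q→12; new cluster CQ
  updated: d(BS,CQ)=143/4
step 3: merge (BS,CQ) at d=143/4; branch lengths BS→95/8, CQ→47/8; new cluster BCQS
final tree: ((B:6,S:6):95/8,(C:12,Q:12):47/8)
total length: 215/4

((B:6,S:6):95/8,(C:12,Q:12):47/8)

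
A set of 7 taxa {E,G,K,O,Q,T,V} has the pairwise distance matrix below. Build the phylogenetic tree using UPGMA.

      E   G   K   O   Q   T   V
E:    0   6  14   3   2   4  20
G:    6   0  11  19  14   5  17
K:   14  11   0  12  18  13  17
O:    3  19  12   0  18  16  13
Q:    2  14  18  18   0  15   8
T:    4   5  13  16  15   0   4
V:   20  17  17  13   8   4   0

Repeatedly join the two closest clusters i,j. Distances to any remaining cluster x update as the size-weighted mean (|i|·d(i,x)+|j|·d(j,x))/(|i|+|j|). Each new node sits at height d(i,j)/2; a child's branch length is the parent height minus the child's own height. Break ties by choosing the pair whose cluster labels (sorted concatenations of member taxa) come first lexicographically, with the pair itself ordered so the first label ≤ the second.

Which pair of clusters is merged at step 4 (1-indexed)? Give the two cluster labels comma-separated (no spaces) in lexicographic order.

EGQ,TV

step 1: merge (E,Q) at d=2; branch lengths E→1, Q→1; new cluster EQ
  updated: d(EQ,G)=10, d(EQ,K)=16, d(EQ,O)=21/2, d(EQ,T)=19/2, d(EQ,V)=14
step 2: merge (T,V) at d=4; branch lengths T→2, V→2; new cluster TV
  updated: d(EQ,TV)=47/4, d(G,TV)=11, d(K,TV)=15, d(O,TV)=29/2
step 3: merge (EQ,G) at d=10; branch lengths EQ→4, G→5; new cluster EGQ
  updated: d(EGQ,K)=43/3, d(EGQ,O)=40/3, d(EGQ,TV)=23/2
step 4: merge (EGQ,TV) at d=23/2; branch lengths EGQ→3/4, TV→15/4; new cluster EGQTV
  updated: d(EGQTV,K)=73/5, d(EGQTV,O)=69/5
step 5: merge (K,O) at d=12; branch lengths K→6, O→6; new cluster KO
  updated: d(EGQTV,KO)=71/5
step 6: merge (EGQTV,KO) at d=71/5; branch lengths EGQTV→27/20, KO→11/10; new cluster EGKOQTV
final tree: ((((E:1,Q:1):4,G:5):3/4,(T:2,V:2):15/4):27/20,(K:6,O:6):11/10)
total length: 679/20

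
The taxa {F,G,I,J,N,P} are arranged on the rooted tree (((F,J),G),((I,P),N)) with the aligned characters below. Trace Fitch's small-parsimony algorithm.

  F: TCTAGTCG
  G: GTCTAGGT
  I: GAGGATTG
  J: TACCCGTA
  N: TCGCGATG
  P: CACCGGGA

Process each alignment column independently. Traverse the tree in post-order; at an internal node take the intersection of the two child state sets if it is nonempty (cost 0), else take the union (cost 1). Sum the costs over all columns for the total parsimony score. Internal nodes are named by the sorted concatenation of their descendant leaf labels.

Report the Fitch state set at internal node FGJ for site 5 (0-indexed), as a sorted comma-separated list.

G

site 0, node FJ: F={T} ∩ J={T} → {T} (+0)
site 0, node FGJ: FJ={T} ∪ G={G} → {G,T} (+1)
site 0, node IP: I={G} ∪ P={C} → {C,G} (+1)
site 0, node INP: IP={C,G} ∪ N={T} → {C,G,T} (+1)
site 0, node FGIJNP: FGJ={G,T} ∩ INP={C,G,T} → {G,T} (+0)
site 1, node FJ: F={C} ∪ J={A} → {A,C} (+1)
site 1, node FGJ: FJ={A,C} ∪ G={T} → {A,C,T} (+1)
site 1, node IP: I={A} ∩ P={A} → {A} (+0)
site 1, node INP: IP={A} ∪ N={C} → {A,C} (+1)
site 1, node FGIJNP: FGJ={A,C,T} ∩ INP={A,C} → {A,C} (+0)
site 2, node FJ: F={T} ∪ J={C} → {C,T} (+1)
site 2, node FGJ: FJ={C,T} ∩ G={C} → {C} (+0)
site 2, node IP: I={G} ∪ P={C} → {C,G} (+1)
site 2, node INP: IP={C,G} ∩ N={G} → {G} (+0)
site 2, node FGIJNP: FGJ={C} ∪ INP={G} → {C,G} (+1)
site 3, node FJ: F={A} ∪ J={C} → {A,C} (+1)
site 3, node FGJ: FJ={A,C} ∪ G={T} → {A,C,T} (+1)
site 3, node IP: I={G} ∪ P={C} → {C,G} (+1)
site 3, node INP: IP={C,G} ∩ N={C} → {C} (+0)
site 3, node FGIJNP: FGJ={A,C,T} ∩ INP={C} → {C} (+0)
site 4, node FJ: F={G} ∪ J={C} → {C,G} (+1)
site 4, node FGJ: FJ={C,G} ∪ G={A} → {A,C,G} (+1)
site 4, node IP: I={A} ∪ P={G} → {A,G} (+1)
site 4, node INP: IP={A,G} ∩ N={G} → {G} (+0)
site 4, node FGIJNP: FGJ={A,C,G} ∩ INP={G} → {G} (+0)
site 5, node FJ: F={T} ∪ J={G} → {G,T} (+1)
site 5, node FGJ: FJ={G,T} ∩ G={G} → {G} (+0)
site 5, node IP: I={T} ∪ P={G} → {G,T} (+1)
site 5, node INP: IP={G,T} ∪ N={A} → {A,G,T} (+1)
site 5, node FGIJNP: FGJ={G} ∩ INP={A,G,T} → {G} (+0)
site 6, node FJ: F={C} ∪ J={T} → {C,T} (+1)
site 6, node FGJ: FJ={C,T} ∪ G={G} → {C,G,T} (+1)
site 6, node IP: I={T} ∪ P={G} → {G,T} (+1)
site 6, node INP: IP={G,T} ∩ N={T} → {T} (+0)
site 6, node FGIJNP: FGJ={C,G,T} ∩ INP={T} → {T} (+0)
site 7, node FJ: F={G} ∪ J={A} → {A,G} (+1)
site 7, node FGJ: FJ={A,G} ∪ G={T} → {A,G,T} (+1)
site 7, node IP: I={G} ∪ P={A} → {A,G} (+1)
site 7, node INP: IP={A,G} ∩ N={G} → {G} (+0)
site 7, node FGIJNP: FGJ={A,G,T} ∩ INP={G} → {G} (+0)
per-site changes: [3, 3, 3, 3, 3, 3, 3, 3]; total = 24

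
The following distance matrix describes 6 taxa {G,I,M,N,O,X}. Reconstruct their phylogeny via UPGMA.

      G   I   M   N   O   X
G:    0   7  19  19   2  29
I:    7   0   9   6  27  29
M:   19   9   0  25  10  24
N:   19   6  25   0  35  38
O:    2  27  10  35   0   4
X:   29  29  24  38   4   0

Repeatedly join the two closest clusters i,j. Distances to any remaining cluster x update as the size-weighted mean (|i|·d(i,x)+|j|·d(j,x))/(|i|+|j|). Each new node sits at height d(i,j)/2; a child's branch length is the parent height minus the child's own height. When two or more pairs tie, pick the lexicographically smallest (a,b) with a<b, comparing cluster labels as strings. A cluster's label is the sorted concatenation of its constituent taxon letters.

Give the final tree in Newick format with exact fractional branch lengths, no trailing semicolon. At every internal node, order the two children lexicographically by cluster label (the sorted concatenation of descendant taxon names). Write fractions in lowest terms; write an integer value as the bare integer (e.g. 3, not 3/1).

iteration 1: select G,O (d=2); attach at lengths (1, 1); label the merged cluster GO
  updated: d(GO,I)=17, d(GO,M)=29/2, d(GO,N)=27, d(GO,X)=33/2
iteration 2: select I,N (d=6); attach at lengths (3, 3); label the merged cluster IN
  updated: d(GO,IN)=22, d(IN,M)=17, d(IN,X)=67/2
iteration 3: select GO,M (d=29/2); attach at lengths (25/4, 29/4); label the merged cluster GMO
  updated: d(GMO,IN)=61/3, d(GMO,X)=19
iteration 4: select GMO,X (d=19); attach at lengths (9/4, 19/2); label the merged cluster GMOX
  updated: d(GMOX,IN)=189/8
iteration 5: select GMOX,IN (d=189/8); attach at lengths (37/16, 141/16); label the merged cluster GIMNOX
final tree: ((((G:1,O:1):25/4,M:29/4):9/4,X:19/2):37/16,(I:3,N:3):141/16)
total length: 355/8

((((G:1,O:1):25/4,M:29/4):9/4,X:19/2):37/16,(I:3,N:3):141/16)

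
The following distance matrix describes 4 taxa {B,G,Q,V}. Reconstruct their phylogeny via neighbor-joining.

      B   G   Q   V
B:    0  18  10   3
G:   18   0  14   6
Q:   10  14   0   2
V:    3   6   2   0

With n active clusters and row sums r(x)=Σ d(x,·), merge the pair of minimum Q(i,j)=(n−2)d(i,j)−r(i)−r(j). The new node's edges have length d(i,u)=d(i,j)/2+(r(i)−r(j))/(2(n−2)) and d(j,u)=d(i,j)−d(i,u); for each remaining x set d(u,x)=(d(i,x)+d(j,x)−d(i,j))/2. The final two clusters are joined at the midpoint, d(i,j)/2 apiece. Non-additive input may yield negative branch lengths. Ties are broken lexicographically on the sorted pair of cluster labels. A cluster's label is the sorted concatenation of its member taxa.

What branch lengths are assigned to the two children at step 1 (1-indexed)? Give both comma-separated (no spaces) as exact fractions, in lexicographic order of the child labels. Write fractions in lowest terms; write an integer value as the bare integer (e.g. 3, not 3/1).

25/4,15/4

1. join B+Q (d=10, Q=-37) ⇒ BQ; edges |B|=25/4, |Q|=15/4
  updated: d(BQ,G)=11, d(BQ,V)=-5/2
2. join BQ+G (d=11, Q=-29/2) ⇒ BGQ; edges |BQ|=5/4, |G|=39/4
  updated: d(BGQ,V)=-15/4
3. join BGQ+V (d=-15/4) ⇒ BGQV; edges |BGQ|=-15/8, |V|=-15/8
final tree: (((B:25/4,Q:15/4):5/4,G:39/4):-15/8,V:-15/8)
total length: 69/4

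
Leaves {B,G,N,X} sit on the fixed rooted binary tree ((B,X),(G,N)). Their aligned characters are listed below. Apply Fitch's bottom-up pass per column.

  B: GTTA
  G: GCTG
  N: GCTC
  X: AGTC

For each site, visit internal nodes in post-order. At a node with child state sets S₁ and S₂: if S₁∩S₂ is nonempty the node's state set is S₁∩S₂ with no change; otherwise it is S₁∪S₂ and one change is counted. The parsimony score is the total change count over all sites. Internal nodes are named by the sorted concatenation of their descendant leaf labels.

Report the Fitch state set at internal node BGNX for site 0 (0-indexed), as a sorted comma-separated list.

G

[col 0] BX: children B:{G}, X:{A} ∪→ {A,G}; cost 1
[col 0] GN: children G:{G}, N:{G} ∩→ {G}; cost 0
[col 0] BGNX: children BX:{A,G}, GN:{G} ∩→ {G}; cost 0
[col 1] BX: children B:{T}, X:{G} ∪→ {G,T}; cost 1
[col 1] GN: children G:{C}, N:{C} ∩→ {C}; cost 0
[col 1] BGNX: children BX:{G,T}, GN:{C} ∪→ {C,G,T}; cost 1
[col 2] BX: children B:{T}, X:{T} ∩→ {T}; cost 0
[col 2] GN: children G:{T}, N:{T} ∩→ {T}; cost 0
[col 2] BGNX: children BX:{T}, GN:{T} ∩→ {T}; cost 0
[col 3] BX: children B:{A}, X:{C} ∪→ {A,C}; cost 1
[col 3] GN: children G:{G}, N:{C} ∪→ {C,G}; cost 1
[col 3] BGNX: children BX:{A,C}, GN:{C,G} ∩→ {C}; cost 0
per-site changes: [1, 2, 0, 2]; total = 5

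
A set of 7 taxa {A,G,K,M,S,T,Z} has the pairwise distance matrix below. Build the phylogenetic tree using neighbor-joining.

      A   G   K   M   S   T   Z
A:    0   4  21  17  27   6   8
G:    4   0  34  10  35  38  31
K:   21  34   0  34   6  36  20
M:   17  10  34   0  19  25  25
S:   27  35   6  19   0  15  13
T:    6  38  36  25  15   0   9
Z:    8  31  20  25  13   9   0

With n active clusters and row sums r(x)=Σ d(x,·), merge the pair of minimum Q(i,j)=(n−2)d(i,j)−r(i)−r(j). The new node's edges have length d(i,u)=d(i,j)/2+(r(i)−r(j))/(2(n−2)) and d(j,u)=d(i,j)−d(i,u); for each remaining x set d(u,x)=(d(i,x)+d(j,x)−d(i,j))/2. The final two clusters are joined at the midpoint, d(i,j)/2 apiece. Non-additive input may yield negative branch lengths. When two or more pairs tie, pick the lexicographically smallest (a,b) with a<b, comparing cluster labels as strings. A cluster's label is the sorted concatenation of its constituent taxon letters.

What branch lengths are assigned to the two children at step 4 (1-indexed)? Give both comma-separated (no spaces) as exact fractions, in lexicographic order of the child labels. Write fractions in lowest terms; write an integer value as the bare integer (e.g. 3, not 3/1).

step 1: merge (K,S) at d=6, Q=-236; branch lengths K→33/5, S→-3/5; new cluster KS
  updated: d(A,KS)=21, d(G,KS)=63/2, d(KS,M)=47/2, d(KS,T)=45/2, d(KS,Z)=27/2
step 2: merge (G,M) at d=10, Q=-175; branch lengths G→27/4, M→13/4; new cluster GM
  updated: d(A,GM)=11/2, d(GM,KS)=45/2, d(GM,T)=53/2, d(GM,Z)=23
step 3: merge (A,GM) at d=11/2, Q=-203/2; branch lengths A→-41/12, GM→107/12; new cluster AGM
  updated: d(AGM,KS)=19, d(AGM,T)=27/2, d(AGM,Z)=51/4
step 4: merge (AGM,T) at d=27/2, Q=-253/4; branch lengths AGM→109/16, T→107/16; new cluster AGMT
  updated: d(AGMT,KS)=14, d(AGMT,Z)=33/8
step 5: merge (AGMT,KS) at d=14, Q=-253/8; branch lengths AGMT→37/16, KS→187/16; new cluster AGKMST
  updated: d(AGKMST,Z)=29/16
step 6: merge (AGKMST,Z) at d=29/16; branch lengths AGKMST→29/32, Z→29/32; new cluster AGKMSTZ
final tree: ((((A:-41/12,(G:27/4,M:13/4):107/12):109/16,T:107/16):37/16,(K:33/5,S:-3/5):187/16):29/32,Z:29/32)
total length: 813/16

109/16,107/16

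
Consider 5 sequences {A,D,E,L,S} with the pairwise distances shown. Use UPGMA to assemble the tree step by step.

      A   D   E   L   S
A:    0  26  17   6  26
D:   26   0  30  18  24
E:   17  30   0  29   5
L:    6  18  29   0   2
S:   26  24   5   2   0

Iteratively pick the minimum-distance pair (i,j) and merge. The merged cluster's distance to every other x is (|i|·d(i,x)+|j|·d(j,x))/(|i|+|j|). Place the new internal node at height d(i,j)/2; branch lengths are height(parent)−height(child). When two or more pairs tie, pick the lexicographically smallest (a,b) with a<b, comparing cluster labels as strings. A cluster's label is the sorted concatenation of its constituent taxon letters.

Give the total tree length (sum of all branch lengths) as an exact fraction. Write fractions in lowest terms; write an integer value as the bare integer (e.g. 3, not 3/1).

step 1: merge (L,S) at d=2; branch lengths L→1, S→1; new cluster LS
  updated: d(A,LS)=16, d(D,LS)=21, d(E,LS)=17
step 2: merge (A,LS) at d=16; branch lengths A→8, LS→7; new cluster ALS
  updated: d(ALS,D)=68/3, d(ALS,E)=17
step 3: merge (ALS,E) at d=17; branch lengths ALS→1/2, E→17/2; new cluster AELS
  updated: d(AELS,D)=49/2
step 4: merge (AELS,D) at d=49/2; branch lengths AELS→15/4, D→49/4; new cluster ADELS
final tree: (((A:8,(L:1,S:1):7):1/2,E:17/2):15/4,D:49/4)
total length: 42

42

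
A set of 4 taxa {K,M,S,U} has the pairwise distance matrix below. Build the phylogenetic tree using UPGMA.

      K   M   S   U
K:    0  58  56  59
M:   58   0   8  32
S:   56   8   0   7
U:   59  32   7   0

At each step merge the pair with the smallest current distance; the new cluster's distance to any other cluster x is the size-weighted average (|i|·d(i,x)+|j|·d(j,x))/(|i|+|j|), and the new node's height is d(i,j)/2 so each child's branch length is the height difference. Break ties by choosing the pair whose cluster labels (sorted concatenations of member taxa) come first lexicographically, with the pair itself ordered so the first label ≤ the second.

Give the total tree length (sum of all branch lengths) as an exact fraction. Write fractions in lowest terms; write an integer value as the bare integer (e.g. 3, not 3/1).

step 1: merge (S,U) at d=7; branch lengths S→7/2, U→7/2; new cluster SU
  updated: d(K,SU)=115/2, d(M,SU)=20
step 2: merge (M,SU) at d=20; branch lengths M→10, SU→13/2; new cluster MSU
  updated: d(K,MSU)=173/3
step 3: merge (K,MSU) at d=173/3; branch lengths K→173/6, MSU→113/6; new cluster KMSU
final tree: (K:173/6,(M:10,(S:7/2,U:7/2):13/2):113/6)
total length: 427/6

427/6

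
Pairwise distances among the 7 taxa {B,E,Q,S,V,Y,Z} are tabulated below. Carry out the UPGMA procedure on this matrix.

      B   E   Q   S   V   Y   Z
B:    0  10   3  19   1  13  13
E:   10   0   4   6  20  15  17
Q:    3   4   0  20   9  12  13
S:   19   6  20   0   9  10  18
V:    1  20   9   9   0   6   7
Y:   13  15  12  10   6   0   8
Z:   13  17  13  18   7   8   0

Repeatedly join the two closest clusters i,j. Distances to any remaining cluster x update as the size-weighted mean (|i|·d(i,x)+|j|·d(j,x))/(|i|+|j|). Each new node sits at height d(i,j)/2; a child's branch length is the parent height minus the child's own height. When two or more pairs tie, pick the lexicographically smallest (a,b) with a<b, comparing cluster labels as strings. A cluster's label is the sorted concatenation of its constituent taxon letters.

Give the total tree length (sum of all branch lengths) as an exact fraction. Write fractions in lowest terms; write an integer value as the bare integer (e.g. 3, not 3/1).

1499/48

1. join B+V (d=1) ⇒ BV; edges |B|=1/2, |V|=1/2
  updated: d(BV,E)=15, d(BV,Q)=6, d(BV,S)=14, d(BV,Y)=19/2, d(BV,Z)=10
2. join E+Q (d=4) ⇒ EQ; edges |E|=2, |Q|=2
  updated: d(BV,EQ)=21/2, d(EQ,S)=13, d(EQ,Y)=27/2, d(EQ,Z)=15
3. join Y+Z (d=8) ⇒ YZ; edges |Y|=4, |Z|=4
  updated: d(BV,YZ)=39/4, d(EQ,YZ)=57/4, d(S,YZ)=14
4. join BV+YZ (d=39/4) ⇒ BVYZ; edges |BV|=35/8, |YZ|=7/8
  updated: d(BVYZ,EQ)=99/8, d(BVYZ,S)=14
5. join BVYZ+EQ (d=99/8) ⇒ BEQVYZ; edges |BVYZ|=21/16, |EQ|=67/16
  updated: d(BEQVYZ,S)=41/3
6. join BEQVYZ+S (d=41/3) ⇒ BEQSVYZ; edges |BEQVYZ|=31/48, |S|=41/6
final tree: ((((B:1/2,V:1/2):35/8,(Y:4,Z:4):7/8):21/16,(E:2,Q:2):67/16):31/48,S:41/6)
total length: 1499/48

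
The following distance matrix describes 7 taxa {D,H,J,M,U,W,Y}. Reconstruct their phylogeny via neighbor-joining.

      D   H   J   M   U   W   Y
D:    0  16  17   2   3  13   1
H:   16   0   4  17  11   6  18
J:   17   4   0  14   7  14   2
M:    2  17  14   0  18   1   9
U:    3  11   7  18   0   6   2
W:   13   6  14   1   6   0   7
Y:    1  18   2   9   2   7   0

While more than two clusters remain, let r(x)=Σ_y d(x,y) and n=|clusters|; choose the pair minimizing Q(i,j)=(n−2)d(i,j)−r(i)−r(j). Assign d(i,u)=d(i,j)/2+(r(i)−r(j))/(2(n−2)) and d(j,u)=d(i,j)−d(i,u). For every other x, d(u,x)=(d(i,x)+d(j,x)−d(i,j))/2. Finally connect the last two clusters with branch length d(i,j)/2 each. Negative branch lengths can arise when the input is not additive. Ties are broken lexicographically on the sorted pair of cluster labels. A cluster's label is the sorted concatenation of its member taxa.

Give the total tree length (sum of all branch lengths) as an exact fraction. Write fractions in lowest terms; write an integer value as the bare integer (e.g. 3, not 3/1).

step 1: merge (H,J) at d=4, Q=-110; branch lengths H→17/5, J→3/5; new cluster HJ
  updated: d(D,HJ)=29/2, d(HJ,M)=27/2, d(HJ,U)=7, d(HJ,W)=8, d(HJ,Y)=8
step 2: merge (M,W) at d=1, Q=-149/2; branch lengths M→25/16, W→-9/16; new cluster MW
  updated: d(D,MW)=7, d(HJ,MW)=41/4, d(MW,U)=23/2, d(MW,Y)=15/2
step 3: merge (HJ,MW) at d=41/4, Q=-181/4; branch lengths HJ→137/24, MW→109/24; new cluster HJMW
  updated: d(D,HJMW)=45/8, d(HJMW,U)=33/8, d(HJMW,Y)=21/8
step 4: merge (D,Y) at d=1, Q=-53/4; branch lengths D→3/2, Y→-1/2; new cluster DY
  updated: d(DY,HJMW)=29/8, d(DY,U)=2
step 5: merge (DY,HJMW) at d=29/8, Q=-39/4; branch lengths DY→3/4, HJMW→23/8; new cluster DHJMWY
  updated: d(DHJMWY,U)=5/4
step 6: merge (DHJMWY,U) at d=5/4; branch lengths DHJMWY→5/8, U→5/8; new cluster DHJMUWY
final tree: (((D:3/2,Y:-1/2):3/4,((H:17/5,J:3/5):137/24,(M:25/16,W:-9/16):109/24):23/8):5/8,U:5/8)
total length: 169/8

169/8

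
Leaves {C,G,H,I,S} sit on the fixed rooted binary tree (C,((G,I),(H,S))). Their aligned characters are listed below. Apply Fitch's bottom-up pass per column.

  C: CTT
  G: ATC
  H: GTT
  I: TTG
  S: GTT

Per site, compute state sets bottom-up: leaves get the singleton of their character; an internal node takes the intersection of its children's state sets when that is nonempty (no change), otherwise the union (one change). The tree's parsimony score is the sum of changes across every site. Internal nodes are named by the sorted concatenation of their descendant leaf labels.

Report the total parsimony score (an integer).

5

site 0, node GI: G={A} ∪ I={T} → {A,T} (+1)
site 0, node HS: H={G} ∩ S={G} → {G} (+0)
site 0, node GHIS: GI={A,T} ∪ HS={G} → {A,G,T} (+1)
site 0, node CGHIS: C={C} ∪ GHIS={A,G,T} → {A,C,G,T} (+1)
site 1, node GI: G={T} ∩ I={T} → {T} (+0)
site 1, node HS: H={T} ∩ S={T} → {T} (+0)
site 1, node GHIS: GI={T} ∩ HS={T} → {T} (+0)
site 1, node CGHIS: C={T} ∩ GHIS={T} → {T} (+0)
site 2, node GI: G={C} ∪ I={G} → {C,G} (+1)
site 2, node HS: H={T} ∩ S={T} → {T} (+0)
site 2, node GHIS: GI={C,G} ∪ HS={T} → {C,G,T} (+1)
site 2, node CGHIS: C={T} ∩ GHIS={C,G,T} → {T} (+0)
per-site changes: [3, 0, 2]; total = 5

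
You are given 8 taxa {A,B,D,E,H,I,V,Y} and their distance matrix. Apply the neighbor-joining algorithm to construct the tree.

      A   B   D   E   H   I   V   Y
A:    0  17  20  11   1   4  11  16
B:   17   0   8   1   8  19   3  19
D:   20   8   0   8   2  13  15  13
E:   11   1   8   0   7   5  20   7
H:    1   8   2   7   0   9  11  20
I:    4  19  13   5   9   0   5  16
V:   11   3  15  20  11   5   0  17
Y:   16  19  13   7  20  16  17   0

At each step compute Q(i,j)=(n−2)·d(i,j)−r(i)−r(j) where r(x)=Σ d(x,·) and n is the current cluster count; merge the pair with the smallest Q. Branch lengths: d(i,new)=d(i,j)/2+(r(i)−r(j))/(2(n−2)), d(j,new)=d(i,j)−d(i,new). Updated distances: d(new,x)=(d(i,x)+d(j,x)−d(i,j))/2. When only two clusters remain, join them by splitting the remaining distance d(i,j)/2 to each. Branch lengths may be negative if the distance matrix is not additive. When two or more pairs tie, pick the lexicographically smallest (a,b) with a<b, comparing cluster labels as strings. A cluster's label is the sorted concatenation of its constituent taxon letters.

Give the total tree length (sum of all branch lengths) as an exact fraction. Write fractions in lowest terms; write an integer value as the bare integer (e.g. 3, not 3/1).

259/8

1. join B+V (d=3, Q=-139) ⇒ BV; edges |B|=11/12, |V|=25/12
  updated: d(A,BV)=25/2, d(BV,D)=10, d(BV,E)=9, d(BV,H)=8, d(BV,I)=21/2, d(BV,Y)=33/2
2. join A+H (d=1, Q=-213/2) ⇒ AH; edges |A|=9/4, |H|=-5/4
  updated: d(AH,BV)=39/4, d(AH,D)=21/2, d(AH,E)=17/2, d(AH,I)=6, d(AH,Y)=35/2
3. join E+Y (d=7, Q=-159/2) ⇒ EY; edges |E|=-9/16, |Y|=121/16
  updated: d(AH,EY)=19/2, d(BV,EY)=37/4, d(D,EY)=7, d(EY,I)=7
4. join AH+I (d=6, Q=-217/4) ⇒ AHI; edges |AH|=23/8, |I|=25/8
  updated: d(AHI,BV)=57/8, d(AHI,D)=35/4, d(AHI,EY)=21/4
5. join AHI+BV (d=57/8, Q=-133/4) ⇒ ABHIV; edges |AHI|=9/4, |BV|=39/8
  updated: d(ABHIV,D)=93/16, d(ABHIV,EY)=59/16
6. join ABHIV+D (d=93/16, Q=-33/2) ⇒ ABDHIV; edges |ABHIV|=5/4, |D|=73/16
  updated: d(ABDHIV,EY)=39/16
7. join ABDHIV+EY (d=39/16) ⇒ ABDEHIVY; edges |ABDHIV|=39/32, |EY|=39/32
final tree: (((((A:9/4,H:-5/4):23/8,I:25/8):9/4,(B:11/12,V:25/12):39/8):5/4,D:73/16):39/32,(E:-9/16,Y:121/16):39/32)
total length: 259/8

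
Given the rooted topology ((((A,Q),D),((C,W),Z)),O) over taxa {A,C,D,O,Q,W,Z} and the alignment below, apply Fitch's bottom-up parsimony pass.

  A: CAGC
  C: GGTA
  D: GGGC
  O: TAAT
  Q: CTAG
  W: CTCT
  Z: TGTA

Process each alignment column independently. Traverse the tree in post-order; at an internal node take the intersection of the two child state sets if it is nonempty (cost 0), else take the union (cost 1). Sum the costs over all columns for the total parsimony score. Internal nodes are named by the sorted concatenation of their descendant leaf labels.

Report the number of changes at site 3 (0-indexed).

4

site 0, node AQ: A={C} ∩ Q={C} → {C} (+0)
site 0, node ADQ: AQ={C} ∪ D={G} → {C,G} (+1)
site 0, node CW: C={G} ∪ W={C} → {C,G} (+1)
site 0, node CWZ: CW={C,G} ∪ Z={T} → {C,G,T} (+1)
site 0, node ACDQWZ: ADQ={C,G} ∩ CWZ={C,G,T} → {C,G} (+0)
site 0, node ACDOQWZ: ACDQWZ={C,G} ∪ O={T} → {C,G,T} (+1)
site 1, node AQ: A={A} ∪ Q={T} → {A,T} (+1)
site 1, node ADQ: AQ={A,T} ∪ D={G} → {A,G,T} (+1)
site 1, node CW: C={G} ∪ W={T} → {G,T} (+1)
site 1, node CWZ: CW={G,T} ∩ Z={G} → {G} (+0)
site 1, node ACDQWZ: ADQ={A,G,T} ∩ CWZ={G} → {G} (+0)
site 1, node ACDOQWZ: ACDQWZ={G} ∪ O={A} → {A,G} (+1)
site 2, node AQ: A={G} ∪ Q={A} → {A,G} (+1)
site 2, node ADQ: AQ={A,G} ∩ D={G} → {G} (+0)
site 2, node CW: C={T} ∪ W={C} → {C,T} (+1)
site 2, node CWZ: CW={C,T} ∩ Z={T} → {T} (+0)
site 2, node ACDQWZ: ADQ={G} ∪ CWZ={T} → {G,T} (+1)
site 2, node ACDOQWZ: ACDQWZ={G,T} ∪ O={A} → {A,G,T} (+1)
site 3, node AQ: A={C} ∪ Q={G} → {C,G} (+1)
site 3, node ADQ: AQ={C,G} ∩ D={C} → {C} (+0)
site 3, node CW: C={A} ∪ W={T} → {A,T} (+1)
site 3, node CWZ: CW={A,T} ∩ Z={A} → {A} (+0)
site 3, node ACDQWZ: ADQ={C} ∪ CWZ={A} → {A,C} (+1)
site 3, node ACDOQWZ: ACDQWZ={A,C} ∪ O={T} → {A,C,T} (+1)
per-site changes: [4, 4, 4, 4]; total = 16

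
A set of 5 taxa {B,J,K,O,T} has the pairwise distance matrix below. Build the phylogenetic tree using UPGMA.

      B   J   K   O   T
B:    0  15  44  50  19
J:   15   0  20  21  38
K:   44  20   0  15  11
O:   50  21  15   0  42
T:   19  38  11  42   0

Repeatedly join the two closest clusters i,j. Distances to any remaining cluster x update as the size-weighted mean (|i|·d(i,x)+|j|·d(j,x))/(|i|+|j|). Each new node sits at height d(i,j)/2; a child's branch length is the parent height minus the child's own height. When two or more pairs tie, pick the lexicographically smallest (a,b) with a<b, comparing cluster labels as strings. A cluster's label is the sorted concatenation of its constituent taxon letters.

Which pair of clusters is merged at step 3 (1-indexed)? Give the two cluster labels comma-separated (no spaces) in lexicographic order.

iteration 1: select K,T (d=11); attach at lengths (11/2, 11/2); label the merged cluster KT
  updated: d(B,KT)=63/2, d(J,KT)=29, d(KT,O)=57/2
iteration 2: select B,J (d=15); attach at lengths (15/2, 15/2); label the merged cluster BJ
  updated: d(BJ,KT)=121/4, d(BJ,O)=71/2
iteration 3: select KT,O (d=57/2); attach at lengths (35/4, 57/4); label the merged cluster KOT
  updated: d(BJ,KOT)=32
iteration 4: select BJ,KOT (d=32); attach at lengths (17/2, 7/4); label the merged cluster BJKOT
final tree: ((B:15/2,J:15/2):17/2,((K:11/2,T:11/2):35/4,O:57/4):7/4)
total length: 237/4

KT,O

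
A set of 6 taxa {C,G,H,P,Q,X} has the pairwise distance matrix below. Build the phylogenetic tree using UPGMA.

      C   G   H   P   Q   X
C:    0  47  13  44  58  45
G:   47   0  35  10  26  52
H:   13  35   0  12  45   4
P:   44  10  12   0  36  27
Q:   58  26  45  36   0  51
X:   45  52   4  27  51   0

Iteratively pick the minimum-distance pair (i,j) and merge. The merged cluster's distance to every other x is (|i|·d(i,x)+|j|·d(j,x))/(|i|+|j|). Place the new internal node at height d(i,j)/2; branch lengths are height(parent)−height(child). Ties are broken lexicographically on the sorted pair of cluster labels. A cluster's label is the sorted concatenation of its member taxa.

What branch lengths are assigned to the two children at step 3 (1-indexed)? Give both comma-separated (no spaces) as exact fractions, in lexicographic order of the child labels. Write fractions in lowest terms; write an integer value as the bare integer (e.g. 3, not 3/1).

iteration 1: select H,X (d=4); attach at lengths (2, 2); label the merged cluster HX
  updated: d(C,HX)=29, d(G,HX)=87/2, d(HX,P)=39/2, d(HX,Q)=48
iteration 2: select G,P (d=10); attach at lengths (5, 5); label the merged cluster GP
  updated: d(C,GP)=91/2, d(GP,HX)=63/2, d(GP,Q)=31
iteration 3: select C,HX (d=29); attach at lengths (29/2, 25/2); label the merged cluster CHX
  updated: d(CHX,GP)=217/6, d(CHX,Q)=154/3
iteration 4: select GP,Q (d=31); attach at lengths (21/2, 31/2); label the merged cluster GPQ
  updated: d(CHX,GPQ)=371/9
iteration 5: select CHX,GPQ (d=371/9); attach at lengths (55/9, 46/9); label the merged cluster CGHPQX
final tree: ((C:29/2,(H:2,X:2):25/2):55/9,((G:5,P:5):21/2,Q:31/2):46/9)
total length: 704/9

29/2,25/2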